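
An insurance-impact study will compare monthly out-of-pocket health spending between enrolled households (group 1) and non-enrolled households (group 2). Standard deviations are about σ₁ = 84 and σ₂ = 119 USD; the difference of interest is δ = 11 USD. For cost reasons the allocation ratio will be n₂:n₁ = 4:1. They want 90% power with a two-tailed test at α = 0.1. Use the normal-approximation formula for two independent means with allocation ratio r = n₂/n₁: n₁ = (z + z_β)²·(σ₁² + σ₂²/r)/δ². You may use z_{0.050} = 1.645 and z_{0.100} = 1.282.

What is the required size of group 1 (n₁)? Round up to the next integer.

n₁ = (z_{α/2} + z_β)² · (σ₁² + σ₂²/r) / δ²
   = (1.645 + 1.282)² · (84² + 119²/4) / 11²
   = 8.5673 · (7056 + 3540.2) / 121
   = 8.5673 · 10596.2 / 121
   = 750.26
Round up → n₁ = 751; n₂ = r·n₁ = 4 × 751 = 3004.

n₁ = 751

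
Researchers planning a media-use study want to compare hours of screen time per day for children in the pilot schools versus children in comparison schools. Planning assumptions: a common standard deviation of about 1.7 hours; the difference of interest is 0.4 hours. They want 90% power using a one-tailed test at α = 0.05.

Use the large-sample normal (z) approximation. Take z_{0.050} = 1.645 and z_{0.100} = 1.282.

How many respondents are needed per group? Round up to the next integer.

n = (z_α + z_β)² · (σ₁² + σ₂²) / δ²
  = (1.645 + 1.282)² · (2·1.7² = 5.78) / 0.4²
  = 8.5673 · 5.78 / 0.16
  = 309.49
Round up → n = 310 per group.

n = 310 per group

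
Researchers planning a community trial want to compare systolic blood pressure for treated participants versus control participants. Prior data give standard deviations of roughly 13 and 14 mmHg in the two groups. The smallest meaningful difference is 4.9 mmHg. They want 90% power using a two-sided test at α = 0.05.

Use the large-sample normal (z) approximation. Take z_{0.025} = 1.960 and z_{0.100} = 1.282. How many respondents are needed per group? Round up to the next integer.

n = (z_{α/2} + z_β)² · (σ₁² + σ₂²) / δ²
  = (1.960 + 1.282)² · (13² + 14² = 365) / 4.9²
  = 10.5106 · 365 / 24.01
  = 159.78
Round up → n = 160 per group.

n = 160 per group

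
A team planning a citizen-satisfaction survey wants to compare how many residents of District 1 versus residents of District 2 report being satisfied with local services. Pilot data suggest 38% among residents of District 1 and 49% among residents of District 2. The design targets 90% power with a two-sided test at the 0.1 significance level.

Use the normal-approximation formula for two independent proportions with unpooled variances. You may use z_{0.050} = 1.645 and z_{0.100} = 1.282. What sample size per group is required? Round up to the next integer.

n = 344 per group

n = (z_{α/2} + z_β)² · [p₁(1−p₁) + p₂(1−p₂)] / (p₁ − p₂)²
  = (1.645 + 1.282)² · (0.38·0.62 + 0.49·0.51) / (-0.11)²
  = (2.927)² · (0.2356 + 0.2499) / 0.0121
  = 8.5673 · 0.4855 / 0.0121
  = 343.76
Round up → n = 344 per group.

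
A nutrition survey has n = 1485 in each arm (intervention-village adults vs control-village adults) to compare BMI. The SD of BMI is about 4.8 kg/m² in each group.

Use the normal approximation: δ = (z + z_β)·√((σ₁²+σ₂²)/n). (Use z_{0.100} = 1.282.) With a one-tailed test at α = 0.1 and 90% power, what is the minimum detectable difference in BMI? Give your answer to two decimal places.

δ = (z_α + z_β) · √((σ₁²+σ₂²)/n)
  = (1.282 + 1.282) · √(46.08/1485)
  = 2.564 · √0.03103
  = 2.564 · 0.1762
  = 0.4517

Minimum detectable difference ≈ 0.45 kg/m²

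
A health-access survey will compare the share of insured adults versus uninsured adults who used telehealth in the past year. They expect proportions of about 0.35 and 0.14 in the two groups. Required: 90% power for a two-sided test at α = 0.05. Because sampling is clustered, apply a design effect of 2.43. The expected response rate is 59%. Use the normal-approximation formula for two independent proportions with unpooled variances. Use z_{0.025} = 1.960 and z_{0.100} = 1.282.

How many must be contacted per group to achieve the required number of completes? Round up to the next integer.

n = (z_{α/2} + z_β)² · [p₁(1−p₁) + p₂(1−p₂)] / (p₁ − p₂)²
  = (1.960 + 1.282)² · (0.35·0.65 + 0.14·0.86) / (0.21)²
  = (3.242)² · (0.2275 + 0.1204) / 0.0441
  = 10.5106 · 0.3479 / 0.0441
  = 82.92
Design effect: 2.43 × 82.92 = 201.49.
Adjust for 59% response: 201.49 / 0.59 = 341.50.
Round up → n = 342 per group.

n = 342 per group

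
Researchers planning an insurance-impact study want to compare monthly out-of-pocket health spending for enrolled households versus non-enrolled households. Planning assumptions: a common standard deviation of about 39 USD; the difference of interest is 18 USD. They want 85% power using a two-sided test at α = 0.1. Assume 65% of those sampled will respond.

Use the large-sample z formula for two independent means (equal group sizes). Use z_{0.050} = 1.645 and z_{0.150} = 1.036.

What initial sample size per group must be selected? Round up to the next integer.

n = (z_{α/2} + z_β)² · (σ₁² + σ₂²) / δ²
  = (1.645 + 1.036)² · (2·39² = 3042) / 18²
  = 7.1878 · 3042 / 324
  = 67.49
Adjust for 65% response: 67.49 / 0.65 = 103.82.
Round up → n = 104 per group.

n = 104 per group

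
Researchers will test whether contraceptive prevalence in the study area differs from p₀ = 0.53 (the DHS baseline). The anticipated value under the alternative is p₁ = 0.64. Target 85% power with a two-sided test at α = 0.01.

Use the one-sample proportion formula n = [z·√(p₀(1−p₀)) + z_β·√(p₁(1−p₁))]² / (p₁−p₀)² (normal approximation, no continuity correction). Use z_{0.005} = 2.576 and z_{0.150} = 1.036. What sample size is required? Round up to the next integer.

n = [z_{α/2}·√(p₀q₀) + z_β·√(p₁q₁)]² / (p₁ − p₀)²
  = [2.576·√(0.53·0.47) + 1.036·√(0.64·0.36)]² / (0.11)²
  = [2.576·0.4991 + 1.036·0.4800]² / 0.0121
  = [1.7830]² / 0.0121
  = 262.72
Round up → n = 263.

n = 263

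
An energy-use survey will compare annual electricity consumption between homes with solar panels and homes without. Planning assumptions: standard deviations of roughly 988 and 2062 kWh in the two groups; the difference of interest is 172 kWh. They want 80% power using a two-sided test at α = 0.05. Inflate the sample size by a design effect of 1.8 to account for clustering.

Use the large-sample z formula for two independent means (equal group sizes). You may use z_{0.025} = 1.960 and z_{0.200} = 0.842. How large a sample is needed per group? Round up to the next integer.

n = (z_{α/2} + z_β)² · (σ₁² + σ₂²) / δ²
  = (1.960 + 0.842)² · (988² + 2062² = 5227988) / 172²
  = 7.8512 · 5227988 / 29584
  = 1387.44
Design effect: 1.8 × 1387.44 = 2497.39.
Round up → n = 2498 per group.

n = 2498 per group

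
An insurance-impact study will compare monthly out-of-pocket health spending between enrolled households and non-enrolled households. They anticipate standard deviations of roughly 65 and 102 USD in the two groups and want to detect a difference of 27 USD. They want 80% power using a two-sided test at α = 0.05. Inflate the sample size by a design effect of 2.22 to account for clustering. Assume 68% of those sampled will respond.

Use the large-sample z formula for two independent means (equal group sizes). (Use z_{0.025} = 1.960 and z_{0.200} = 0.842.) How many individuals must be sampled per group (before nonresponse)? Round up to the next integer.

n = (z_{α/2} + z_β)² · (σ₁² + σ₂²) / δ²
  = (1.960 + 0.842)² · (65² + 102² = 14629) / 27²
  = 7.8512 · 14629 / 729
  = 157.55
Design effect: 2.22 × 157.55 = 349.76.
Adjust for 68% response: 349.76 / 0.68 = 514.36.
Round up → n = 515 per group.

n = 515 per group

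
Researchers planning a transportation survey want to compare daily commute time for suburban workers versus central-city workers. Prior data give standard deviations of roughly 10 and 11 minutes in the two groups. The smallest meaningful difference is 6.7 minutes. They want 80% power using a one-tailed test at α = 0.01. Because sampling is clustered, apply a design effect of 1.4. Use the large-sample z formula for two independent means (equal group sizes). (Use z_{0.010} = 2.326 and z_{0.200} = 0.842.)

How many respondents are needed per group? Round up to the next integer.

n = (z_α + z_β)² · (σ₁² + σ₂²) / δ²
  = (2.326 + 0.842)² · (10² + 11² = 221) / 6.7²
  = 10.0362 · 221 / 44.89
  = 49.41
Design effect: 1.4 × 49.41 = 69.17.
Round up → n = 70 per group.

n = 70 per group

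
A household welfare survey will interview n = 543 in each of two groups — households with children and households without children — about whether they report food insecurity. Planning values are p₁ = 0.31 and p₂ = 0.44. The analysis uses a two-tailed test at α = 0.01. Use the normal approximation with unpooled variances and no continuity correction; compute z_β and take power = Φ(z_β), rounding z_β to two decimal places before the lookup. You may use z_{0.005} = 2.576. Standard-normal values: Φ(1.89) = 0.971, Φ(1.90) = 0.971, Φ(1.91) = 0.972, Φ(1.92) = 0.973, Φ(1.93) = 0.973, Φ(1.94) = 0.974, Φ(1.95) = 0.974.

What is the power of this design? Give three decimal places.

Power ≈ 0.971

z_β = |p₁−p₂|·√(n/[p₁q₁+p₂q₂]) − z_{α/2}
    = 0.13 · √(543/0.4603) − 2.576
    = 0.13 · 34.3463 − 2.576
    = 4.4650 − 2.576 = 1.8890 → 1.89
Power = Φ(1.89) = 0.971.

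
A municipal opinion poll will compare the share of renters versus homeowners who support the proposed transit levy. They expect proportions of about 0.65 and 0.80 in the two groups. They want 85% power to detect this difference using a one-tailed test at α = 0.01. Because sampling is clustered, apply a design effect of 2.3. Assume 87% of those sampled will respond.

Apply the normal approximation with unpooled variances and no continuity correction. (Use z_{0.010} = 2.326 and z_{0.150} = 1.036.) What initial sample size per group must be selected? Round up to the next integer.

n = 515 per group

n = (z_α + z_β)² · [p₁(1−p₁) + p₂(1−p₂)] / (p₁ − p₂)²
  = (2.326 + 1.036)² · (0.65·0.35 + 0.80·0.20) / (-0.15)²
  = (3.362)² · (0.2275 + 0.1600) / 0.0225
  = 11.3030 · 0.3875 / 0.0225
  = 194.66
Design effect: 2.3 × 194.66 = 447.73.
Adjust for 87% response: 447.73 / 0.87 = 514.63.
Round up → n = 515 per group.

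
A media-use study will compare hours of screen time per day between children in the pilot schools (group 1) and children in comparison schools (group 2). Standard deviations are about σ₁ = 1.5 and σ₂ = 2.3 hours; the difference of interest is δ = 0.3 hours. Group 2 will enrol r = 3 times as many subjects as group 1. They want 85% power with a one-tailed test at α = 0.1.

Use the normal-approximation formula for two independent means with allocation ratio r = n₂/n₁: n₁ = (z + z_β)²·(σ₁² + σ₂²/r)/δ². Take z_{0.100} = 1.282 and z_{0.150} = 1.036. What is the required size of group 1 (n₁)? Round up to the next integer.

n₁ = (z_α + z_β)² · (σ₁² + σ₂²/r) / δ²
   = (1.282 + 1.036)² · (1.5² + 2.3²/3) / 0.3²
   = 5.3731 · (2.25 + 1.7633) / 0.09
   = 5.3731 · 4.0133 / 0.09
   = 239.60
Round up → n₁ = 240; n₂ = r·n₁ = 3 × 240 = 720.

n₁ = 240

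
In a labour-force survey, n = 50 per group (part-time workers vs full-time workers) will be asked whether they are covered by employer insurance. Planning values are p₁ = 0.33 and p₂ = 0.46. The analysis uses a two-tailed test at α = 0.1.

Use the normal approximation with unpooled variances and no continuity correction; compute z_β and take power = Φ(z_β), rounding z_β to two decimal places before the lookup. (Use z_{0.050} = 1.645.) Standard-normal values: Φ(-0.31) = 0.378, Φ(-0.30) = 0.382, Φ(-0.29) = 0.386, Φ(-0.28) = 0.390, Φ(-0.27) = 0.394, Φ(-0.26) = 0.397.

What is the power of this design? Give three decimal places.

z_β = |p₁−p₂|·√(n/[p₁q₁+p₂q₂]) − z_{α/2}
    = 0.13 · √(50/0.4695) − 1.645
    = 0.13 · 10.3197 − 1.645
    = 1.3416 − 1.645 = -0.3034 → -0.30
Power = Φ(-0.30) = 0.382.

Power ≈ 0.382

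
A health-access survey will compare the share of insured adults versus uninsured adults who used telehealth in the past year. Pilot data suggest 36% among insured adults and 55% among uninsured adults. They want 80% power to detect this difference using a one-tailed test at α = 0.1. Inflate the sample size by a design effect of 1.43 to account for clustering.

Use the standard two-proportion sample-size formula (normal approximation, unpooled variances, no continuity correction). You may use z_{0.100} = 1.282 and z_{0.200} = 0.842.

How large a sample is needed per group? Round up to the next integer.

n = (z_α + z_β)² · [p₁(1−p₁) + p₂(1−p₂)] / (p₁ − p₂)²
  = (1.282 + 0.842)² · (0.36·0.64 + 0.55·0.45) / (-0.19)²
  = (2.124)² · (0.2304 + 0.2475) / 0.0361
  = 4.5114 · 0.4779 / 0.0361
  = 59.72
Design effect: 1.43 × 59.72 = 85.40.
Round up → n = 86 per group.

n = 86 per group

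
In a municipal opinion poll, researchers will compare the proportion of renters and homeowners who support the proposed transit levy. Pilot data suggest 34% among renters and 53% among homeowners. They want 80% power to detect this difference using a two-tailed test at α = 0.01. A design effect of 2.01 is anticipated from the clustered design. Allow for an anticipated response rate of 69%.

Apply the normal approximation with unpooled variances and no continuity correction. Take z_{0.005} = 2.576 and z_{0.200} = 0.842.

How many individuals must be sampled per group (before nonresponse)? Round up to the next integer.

n = 447 per group

n = (z_{α/2} + z_β)² · [p₁(1−p₁) + p₂(1−p₂)] / (p₁ − p₂)²
  = (2.576 + 0.842)² · (0.34·0.66 + 0.53·0.47) / (-0.19)²
  = (3.418)² · (0.2244 + 0.2491) / 0.0361
  = 11.6827 · 0.4735 / 0.0361
  = 153.23
Design effect: 2.01 × 153.23 = 308.00.
Adjust for 69% response: 308.00 / 0.69 = 446.38.
Round up → n = 447 per group.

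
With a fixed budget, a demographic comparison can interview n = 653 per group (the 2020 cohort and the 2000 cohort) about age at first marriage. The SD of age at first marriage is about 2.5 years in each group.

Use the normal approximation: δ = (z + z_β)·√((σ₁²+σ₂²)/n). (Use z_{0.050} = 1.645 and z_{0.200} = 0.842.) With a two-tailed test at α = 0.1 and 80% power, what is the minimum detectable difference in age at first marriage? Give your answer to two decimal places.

Minimum detectable difference ≈ 0.34 years

δ = (z_{α/2} + z_β) · √((σ₁²+σ₂²)/n)
  = (1.645 + 0.842) · √(12.5/653)
  = 2.487 · √0.01914
  = 2.487 · 0.1384
  = 0.3441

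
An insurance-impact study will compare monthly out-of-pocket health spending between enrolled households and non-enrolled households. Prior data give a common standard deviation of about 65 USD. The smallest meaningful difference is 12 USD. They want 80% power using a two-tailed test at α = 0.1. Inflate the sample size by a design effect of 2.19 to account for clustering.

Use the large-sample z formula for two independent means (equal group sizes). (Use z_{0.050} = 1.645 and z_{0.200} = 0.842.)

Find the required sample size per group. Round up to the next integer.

n = (z_{α/2} + z_β)² · (σ₁² + σ₂²) / δ²
  = (1.645 + 0.842)² · (2·65² = 8450) / 12²
  = 6.1852 · 8450 / 144
  = 362.95
Design effect: 2.19 × 362.95 = 794.86.
Round up → n = 795 per group.

n = 795 per group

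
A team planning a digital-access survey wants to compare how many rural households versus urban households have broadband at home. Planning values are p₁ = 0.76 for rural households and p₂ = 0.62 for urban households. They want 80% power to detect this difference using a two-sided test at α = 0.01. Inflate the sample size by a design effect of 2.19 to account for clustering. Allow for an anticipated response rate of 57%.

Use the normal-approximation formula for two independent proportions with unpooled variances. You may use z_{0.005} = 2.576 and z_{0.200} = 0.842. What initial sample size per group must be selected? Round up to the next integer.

n = (z_{α/2} + z_β)² · [p₁(1−p₁) + p₂(1−p₂)] / (p₁ − p₂)²
  = (2.576 + 0.842)² · (0.76·0.24 + 0.62·0.38) / (0.14)²
  = (3.418)² · (0.1824 + 0.2356) / 0.0196
  = 11.6827 · 0.4180 / 0.0196
  = 249.15
Design effect: 2.19 × 249.15 = 545.64.
Adjust for 57% response: 545.64 / 0.57 = 957.27.
Round up → n = 958 per group.

n = 958 per group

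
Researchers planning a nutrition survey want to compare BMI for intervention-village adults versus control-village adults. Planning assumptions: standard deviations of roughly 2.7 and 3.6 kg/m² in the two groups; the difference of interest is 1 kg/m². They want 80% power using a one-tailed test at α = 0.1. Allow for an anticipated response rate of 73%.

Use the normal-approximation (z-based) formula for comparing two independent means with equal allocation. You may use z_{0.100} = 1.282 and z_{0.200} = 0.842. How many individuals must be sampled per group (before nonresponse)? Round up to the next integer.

n = (z_α + z_β)² · (σ₁² + σ₂²) / δ²
  = (1.282 + 0.842)² · (2.7² + 3.6² = 20.25) / 1²
  = 4.5114 · 20.25 / 1
  = 91.36
Adjust for 73% response: 91.36 / 0.73 = 125.14.
Round up → n = 126 per group.

n = 126 per group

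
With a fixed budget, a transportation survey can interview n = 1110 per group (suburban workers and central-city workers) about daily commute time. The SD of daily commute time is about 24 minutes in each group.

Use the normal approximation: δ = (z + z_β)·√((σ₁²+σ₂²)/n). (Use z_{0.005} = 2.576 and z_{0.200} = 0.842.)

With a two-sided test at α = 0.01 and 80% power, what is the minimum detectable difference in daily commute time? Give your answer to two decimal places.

δ = (z_{α/2} + z_β) · √((σ₁²+σ₂²)/n)
  = (2.576 + 0.842) · √(1152/1110)
  = 3.418 · √1.0378
  = 3.418 · 1.0187
  = 3.4821

Minimum detectable difference ≈ 3.48 minutes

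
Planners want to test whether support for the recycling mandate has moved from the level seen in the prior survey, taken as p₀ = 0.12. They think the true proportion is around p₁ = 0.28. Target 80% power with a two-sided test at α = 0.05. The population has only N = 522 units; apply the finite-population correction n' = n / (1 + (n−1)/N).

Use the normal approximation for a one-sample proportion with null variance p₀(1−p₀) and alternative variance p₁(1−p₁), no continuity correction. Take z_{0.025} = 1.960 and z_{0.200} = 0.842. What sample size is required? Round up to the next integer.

n = 38

n = [z_{α/2}·√(p₀q₀) + z_β·√(p₁q₁)]² / (p₁ − p₀)²
  = [1.960·√(0.12·0.88) + 0.842·√(0.28·0.72)]² / (0.16)²
  = [1.960·0.3250 + 0.842·0.4490]² / 0.0256
  = [1.0150]² / 0.0256
  = 40.24
Finite-population correction (N = 522): 40.24 / (1 + (40.24 − 1)/522) = 37.43.
Round up → n = 38.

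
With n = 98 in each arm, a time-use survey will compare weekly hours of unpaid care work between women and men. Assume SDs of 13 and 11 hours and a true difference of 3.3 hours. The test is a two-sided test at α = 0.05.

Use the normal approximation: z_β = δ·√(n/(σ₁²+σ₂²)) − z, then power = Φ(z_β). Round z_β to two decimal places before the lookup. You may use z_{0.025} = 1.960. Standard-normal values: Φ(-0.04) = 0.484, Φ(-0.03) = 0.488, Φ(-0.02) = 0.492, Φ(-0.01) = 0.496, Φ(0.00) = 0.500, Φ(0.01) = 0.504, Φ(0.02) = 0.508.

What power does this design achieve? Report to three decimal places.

Power ≈ 0.484

z_β = δ·√(n/(σ₁²+σ₂²)) − z_{α/2}
    = 3.3 · √(98/290) − 1.960
    = 3.3 · 0.58132 − 1.960
    = 1.9184 − 1.960 = -0.0416 → -0.04
Power = Φ(-0.04) = 0.484.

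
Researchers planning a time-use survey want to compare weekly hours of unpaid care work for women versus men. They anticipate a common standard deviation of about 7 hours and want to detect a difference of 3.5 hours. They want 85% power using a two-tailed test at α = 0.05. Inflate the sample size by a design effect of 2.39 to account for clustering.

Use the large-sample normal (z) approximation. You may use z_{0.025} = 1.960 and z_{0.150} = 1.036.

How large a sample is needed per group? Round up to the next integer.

n = (z_{α/2} + z_β)² · (σ₁² + σ₂²) / δ²
  = (1.960 + 1.036)² · (2·7² = 98) / 3.5²
  = 8.9760 · 98 / 12.25
  = 71.81
Design effect: 2.39 × 71.81 = 171.62.
Round up → n = 172 per group.

n = 172 per group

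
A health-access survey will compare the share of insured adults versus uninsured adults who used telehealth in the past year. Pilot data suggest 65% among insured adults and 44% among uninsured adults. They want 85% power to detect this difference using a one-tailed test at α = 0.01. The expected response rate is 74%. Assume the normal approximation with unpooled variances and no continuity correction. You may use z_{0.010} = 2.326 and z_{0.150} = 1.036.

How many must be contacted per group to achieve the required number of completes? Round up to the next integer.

n = 165 per group

n = (z_α + z_β)² · [p₁(1−p₁) + p₂(1−p₂)] / (p₁ − p₂)²
  = (2.326 + 1.036)² · (0.65·0.35 + 0.44·0.56) / (0.21)²
  = (3.362)² · (0.2275 + 0.2464) / 0.0441
  = 11.3030 · 0.4739 / 0.0441
  = 121.46
Adjust for 74% response: 121.46 / 0.74 = 164.14.
Round up → n = 165 per group.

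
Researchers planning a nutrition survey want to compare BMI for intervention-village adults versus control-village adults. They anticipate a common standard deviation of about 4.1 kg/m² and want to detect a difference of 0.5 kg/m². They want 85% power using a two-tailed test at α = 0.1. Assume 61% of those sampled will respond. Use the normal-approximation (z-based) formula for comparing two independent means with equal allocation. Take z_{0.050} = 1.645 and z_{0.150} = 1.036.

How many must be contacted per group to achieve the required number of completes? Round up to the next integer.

n = 1585 per group

n = (z_{α/2} + z_β)² · (σ₁² + σ₂²) / δ²
  = (1.645 + 1.036)² · (2·4.1² = 33.62) / 0.5²
  = 7.1878 · 33.62 / 0.25
  = 966.61
Adjust for 61% response: 966.61 / 0.61 = 1584.61.
Round up → n = 1585 per group.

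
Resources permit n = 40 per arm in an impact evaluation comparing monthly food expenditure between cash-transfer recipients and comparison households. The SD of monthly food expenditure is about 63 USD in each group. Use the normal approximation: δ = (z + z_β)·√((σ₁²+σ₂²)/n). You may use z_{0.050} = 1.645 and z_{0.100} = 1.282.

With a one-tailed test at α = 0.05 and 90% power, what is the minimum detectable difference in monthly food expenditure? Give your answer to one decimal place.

Minimum detectable difference ≈ 41.2 USD

δ = (z_α + z_β) · √((σ₁²+σ₂²)/n)
  = (1.645 + 1.282) · √(7938/40)
  = 2.927 · √198.45
  = 2.927 · 14.0872
  = 41.2333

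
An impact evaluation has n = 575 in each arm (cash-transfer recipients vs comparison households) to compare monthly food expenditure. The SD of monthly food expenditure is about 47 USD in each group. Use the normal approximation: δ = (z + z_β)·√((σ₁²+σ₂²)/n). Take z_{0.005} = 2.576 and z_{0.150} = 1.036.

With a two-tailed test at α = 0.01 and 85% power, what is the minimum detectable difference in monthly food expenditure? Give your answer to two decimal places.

Minimum detectable difference ≈ 10.01 USD

δ = (z_{α/2} + z_β) · √((σ₁²+σ₂²)/n)
  = (2.576 + 1.036) · √(4418/575)
  = 3.612 · √7.6835
  = 3.612 · 2.7719
  = 10.0121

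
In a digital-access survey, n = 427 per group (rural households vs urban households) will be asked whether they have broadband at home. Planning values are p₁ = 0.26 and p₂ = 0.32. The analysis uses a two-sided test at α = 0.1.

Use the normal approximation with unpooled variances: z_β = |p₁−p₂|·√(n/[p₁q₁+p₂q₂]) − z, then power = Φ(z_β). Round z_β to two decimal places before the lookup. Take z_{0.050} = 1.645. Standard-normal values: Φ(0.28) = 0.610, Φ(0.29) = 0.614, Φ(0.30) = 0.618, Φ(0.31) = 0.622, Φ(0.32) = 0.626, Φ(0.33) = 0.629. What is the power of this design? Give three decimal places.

Power ≈ 0.614

z_β = |p₁−p₂|·√(n/[p₁q₁+p₂q₂]) − z_{α/2}
    = 0.06 · √(427/0.4100) − 1.645
    = 0.06 · 32.2717 − 1.645
    = 1.9363 − 1.645 = 0.2913 → 0.29
Power = Φ(0.29) = 0.614.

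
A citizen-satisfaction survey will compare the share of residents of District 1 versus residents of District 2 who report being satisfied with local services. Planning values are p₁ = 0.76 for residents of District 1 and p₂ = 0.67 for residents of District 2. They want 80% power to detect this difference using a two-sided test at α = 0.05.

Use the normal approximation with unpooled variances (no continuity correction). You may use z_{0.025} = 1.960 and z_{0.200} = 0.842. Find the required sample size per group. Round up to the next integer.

n = 392 per group

n = (z_{α/2} + z_β)² · [p₁(1−p₁) + p₂(1−p₂)] / (p₁ − p₂)²
  = (1.960 + 0.842)² · (0.76·0.24 + 0.67·0.33) / (0.09)²
  = (2.802)² · (0.1824 + 0.2211) / 0.0081
  = 7.8512 · 0.4035 / 0.0081
  = 391.11
Round up → n = 392 per group.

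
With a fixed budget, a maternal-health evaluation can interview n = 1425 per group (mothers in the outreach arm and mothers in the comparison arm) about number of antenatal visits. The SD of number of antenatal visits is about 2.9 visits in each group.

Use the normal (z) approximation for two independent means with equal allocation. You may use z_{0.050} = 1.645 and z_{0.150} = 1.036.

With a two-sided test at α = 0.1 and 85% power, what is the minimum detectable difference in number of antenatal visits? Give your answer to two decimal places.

Minimum detectable difference ≈ 0.29 visits

δ = (z_{α/2} + z_β) · √((σ₁²+σ₂²)/n)
  = (1.645 + 1.036) · √(16.82/1425)
  = 2.681 · √0.0118
  = 2.681 · 0.1086
  = 0.2913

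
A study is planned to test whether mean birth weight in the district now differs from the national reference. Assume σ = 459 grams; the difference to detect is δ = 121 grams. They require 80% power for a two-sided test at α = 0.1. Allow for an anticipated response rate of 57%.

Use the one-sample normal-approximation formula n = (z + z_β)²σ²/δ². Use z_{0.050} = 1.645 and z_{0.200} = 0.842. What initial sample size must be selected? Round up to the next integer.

n = 157

n = (z_{α/2} + z_β)² · σ² / δ²
  = (1.645 + 0.842)² · 459² / 121²
  = 6.1852 · 210681 / 14641
  = 89.00
Adjust for 57% response: 89.00 / 0.57 = 156.15.
Round up → n = 157.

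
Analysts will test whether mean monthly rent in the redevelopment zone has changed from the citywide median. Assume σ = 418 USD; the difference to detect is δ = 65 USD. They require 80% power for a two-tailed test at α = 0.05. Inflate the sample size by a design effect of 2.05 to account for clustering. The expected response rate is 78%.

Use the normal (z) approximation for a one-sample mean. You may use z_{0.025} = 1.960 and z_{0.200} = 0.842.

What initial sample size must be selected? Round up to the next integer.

n = (z_{α/2} + z_β)² · σ² / δ²
  = (1.960 + 0.842)² · 418² / 65²
  = 7.8512 · 174724 / 4225
  = 324.68
Design effect: 2.05 × 324.68 = 665.60.
Adjust for 78% response: 665.60 / 0.78 = 853.34.
Round up → n = 854.

n = 854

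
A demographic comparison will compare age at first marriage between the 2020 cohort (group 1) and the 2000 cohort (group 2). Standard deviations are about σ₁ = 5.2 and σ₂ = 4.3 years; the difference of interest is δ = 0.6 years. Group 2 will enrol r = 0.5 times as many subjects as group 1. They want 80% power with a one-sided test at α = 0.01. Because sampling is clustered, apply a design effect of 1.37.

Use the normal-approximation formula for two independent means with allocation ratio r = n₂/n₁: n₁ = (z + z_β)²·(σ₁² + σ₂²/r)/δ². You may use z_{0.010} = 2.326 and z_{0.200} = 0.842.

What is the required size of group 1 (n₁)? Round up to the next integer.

n₁ = 2446

n₁ = (z_α + z_β)² · (σ₁² + σ₂²/r) / δ²
   = (2.326 + 0.842)² · (5.2² + 4.3²/0.5) / 0.6²
   = 10.0362 · (27.04 + 36.98) / 0.36
   = 10.0362 · 64.02 / 0.36
   = 1784.78
Design effect: 1.37 × 1784.78 = 2445.14.
Round up → n₁ = 2446; n₂ = r·n₁ = 0.5 × 2446 = 1223.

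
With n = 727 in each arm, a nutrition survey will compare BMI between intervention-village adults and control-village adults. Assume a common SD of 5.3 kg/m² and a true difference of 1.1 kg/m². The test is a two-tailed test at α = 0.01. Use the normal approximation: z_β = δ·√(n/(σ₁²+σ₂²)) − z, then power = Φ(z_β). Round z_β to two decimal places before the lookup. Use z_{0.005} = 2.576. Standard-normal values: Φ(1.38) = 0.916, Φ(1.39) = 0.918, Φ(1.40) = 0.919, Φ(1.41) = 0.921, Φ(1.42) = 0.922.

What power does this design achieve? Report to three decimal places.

z_β = δ·√(n/(σ₁²+σ₂²)) − z_{α/2}
    = 1.1 · √(727/56.18) − 2.576
    = 1.1 · 3.59730 − 2.576
    = 3.9570 − 2.576 = 1.3810 → 1.38
Power = Φ(1.38) = 0.916.

Power ≈ 0.916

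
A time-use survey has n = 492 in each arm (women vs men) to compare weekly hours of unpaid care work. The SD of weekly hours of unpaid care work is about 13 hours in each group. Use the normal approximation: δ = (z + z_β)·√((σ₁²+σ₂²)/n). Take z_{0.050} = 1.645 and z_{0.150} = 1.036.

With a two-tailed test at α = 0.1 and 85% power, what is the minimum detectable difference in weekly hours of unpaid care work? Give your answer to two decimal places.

Minimum detectable difference ≈ 2.22 hours

δ = (z_{α/2} + z_β) · √((σ₁²+σ₂²)/n)
  = (1.645 + 1.036) · √(338/492)
  = 2.681 · √0.68699
  = 2.681 · 0.8288
  = 2.2221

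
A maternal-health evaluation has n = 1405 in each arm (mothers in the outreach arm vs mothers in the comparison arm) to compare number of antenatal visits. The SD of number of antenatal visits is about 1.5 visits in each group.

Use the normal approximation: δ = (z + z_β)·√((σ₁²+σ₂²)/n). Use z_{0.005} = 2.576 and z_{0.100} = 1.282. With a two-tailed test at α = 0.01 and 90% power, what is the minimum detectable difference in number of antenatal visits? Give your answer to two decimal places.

Minimum detectable difference ≈ 0.22 visits

δ = (z_{α/2} + z_β) · √((σ₁²+σ₂²)/n)
  = (2.576 + 1.282) · √(4.5/1405)
  = 3.858 · √0.0032
  = 3.858 · 0.0566
  = 0.2183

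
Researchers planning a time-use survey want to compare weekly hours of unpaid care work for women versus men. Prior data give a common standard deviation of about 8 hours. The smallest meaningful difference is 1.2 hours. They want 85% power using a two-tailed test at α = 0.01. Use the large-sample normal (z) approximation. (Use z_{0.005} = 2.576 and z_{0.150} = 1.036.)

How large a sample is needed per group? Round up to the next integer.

n = 1160 per group

n = (z_{α/2} + z_β)² · (σ₁² + σ₂²) / δ²
  = (2.576 + 1.036)² · (2·8² = 128) / 1.2²
  = 13.0465 · 128 / 1.44
  = 1159.69
Round up → n = 1160 per group.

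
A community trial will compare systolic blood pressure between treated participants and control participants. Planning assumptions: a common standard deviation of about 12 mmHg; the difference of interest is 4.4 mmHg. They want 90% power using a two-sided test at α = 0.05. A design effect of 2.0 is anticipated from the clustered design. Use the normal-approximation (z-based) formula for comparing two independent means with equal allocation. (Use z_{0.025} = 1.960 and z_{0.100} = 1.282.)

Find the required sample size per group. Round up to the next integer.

n = (z_{α/2} + z_β)² · (σ₁² + σ₂²) / δ²
  = (1.960 + 1.282)² · (2·12² = 288) / 4.4²
  = 10.5106 · 288 / 19.36
  = 156.36
Design effect: 2.0 × 156.36 = 312.71.
Round up → n = 313 per group.

n = 313 per group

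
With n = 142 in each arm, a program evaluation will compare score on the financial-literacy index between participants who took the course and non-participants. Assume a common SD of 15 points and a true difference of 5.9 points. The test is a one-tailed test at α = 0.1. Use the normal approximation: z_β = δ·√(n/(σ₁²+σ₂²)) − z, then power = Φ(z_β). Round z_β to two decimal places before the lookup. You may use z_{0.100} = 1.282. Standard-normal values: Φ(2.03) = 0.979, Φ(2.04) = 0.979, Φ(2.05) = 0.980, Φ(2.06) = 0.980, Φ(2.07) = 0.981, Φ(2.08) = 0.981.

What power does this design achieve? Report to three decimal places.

Power ≈ 0.979

z_β = δ·√(n/(σ₁²+σ₂²)) − z_α
    = 5.9 · √(142/450) − 1.282
    = 5.9 · 0.56174 − 1.282
    = 3.3143 − 1.282 = 2.0323 → 2.03
Power = Φ(2.03) = 0.979.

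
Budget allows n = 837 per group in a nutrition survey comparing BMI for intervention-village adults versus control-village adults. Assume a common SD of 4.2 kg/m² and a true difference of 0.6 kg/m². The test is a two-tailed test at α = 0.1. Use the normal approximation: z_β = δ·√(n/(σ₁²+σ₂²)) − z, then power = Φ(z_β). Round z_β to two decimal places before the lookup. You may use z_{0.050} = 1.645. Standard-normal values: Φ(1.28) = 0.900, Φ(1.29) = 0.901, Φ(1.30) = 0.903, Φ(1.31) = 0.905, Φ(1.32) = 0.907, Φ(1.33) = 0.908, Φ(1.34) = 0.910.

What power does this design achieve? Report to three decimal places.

z_β = δ·√(n/(σ₁²+σ₂²)) − z_{α/2}
    = 0.6 · √(837/35.28) − 1.645
    = 0.6 · 4.87078 − 1.645
    = 2.9225 − 1.645 = 1.2775 → 1.28
Power = Φ(1.28) = 0.900.

Power ≈ 0.900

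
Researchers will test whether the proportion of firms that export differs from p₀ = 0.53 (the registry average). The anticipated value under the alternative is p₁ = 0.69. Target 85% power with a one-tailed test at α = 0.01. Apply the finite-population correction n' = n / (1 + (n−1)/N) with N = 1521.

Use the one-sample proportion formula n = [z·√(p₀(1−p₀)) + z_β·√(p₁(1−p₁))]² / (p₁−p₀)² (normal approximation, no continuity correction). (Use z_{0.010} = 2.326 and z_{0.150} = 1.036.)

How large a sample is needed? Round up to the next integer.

n = 99

n = [z_α·√(p₀q₀) + z_β·√(p₁q₁)]² / (p₁ − p₀)²
  = [2.326·√(0.53·0.47) + 1.036·√(0.69·0.31)]² / (0.16)²
  = [2.326·0.4991 + 1.036·0.4625]² / 0.0256
  = [1.6400]² / 0.0256
  = 105.07
Finite-population correction (N = 1521): 105.07 / (1 + (105.07 − 1)/1521) = 98.34.
Round up → n = 99.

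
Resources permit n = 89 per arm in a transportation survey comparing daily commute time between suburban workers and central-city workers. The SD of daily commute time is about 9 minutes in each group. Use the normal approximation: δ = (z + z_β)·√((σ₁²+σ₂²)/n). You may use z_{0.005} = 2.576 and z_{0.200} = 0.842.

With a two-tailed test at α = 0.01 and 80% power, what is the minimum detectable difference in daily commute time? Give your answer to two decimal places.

Minimum detectable difference ≈ 4.61 minutes

δ = (z_{α/2} + z_β) · √((σ₁²+σ₂²)/n)
  = (2.576 + 0.842) · √(162/89)
  = 3.418 · √1.8202
  = 3.418 · 1.3492
  = 4.6114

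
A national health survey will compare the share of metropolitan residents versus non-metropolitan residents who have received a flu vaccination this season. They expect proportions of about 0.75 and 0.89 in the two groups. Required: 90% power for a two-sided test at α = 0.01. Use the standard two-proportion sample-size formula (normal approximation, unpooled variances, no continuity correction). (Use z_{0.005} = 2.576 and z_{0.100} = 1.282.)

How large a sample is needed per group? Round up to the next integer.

n = 217 per group

n = (z_{α/2} + z_β)² · [p₁(1−p₁) + p₂(1−p₂)] / (p₁ − p₂)²
  = (2.576 + 1.282)² · (0.75·0.25 + 0.89·0.11) / (-0.14)²
  = (3.858)² · (0.1875 + 0.0979) / 0.0196
  = 14.8842 · 0.2854 / 0.0196
  = 216.73
Round up → n = 217 per group.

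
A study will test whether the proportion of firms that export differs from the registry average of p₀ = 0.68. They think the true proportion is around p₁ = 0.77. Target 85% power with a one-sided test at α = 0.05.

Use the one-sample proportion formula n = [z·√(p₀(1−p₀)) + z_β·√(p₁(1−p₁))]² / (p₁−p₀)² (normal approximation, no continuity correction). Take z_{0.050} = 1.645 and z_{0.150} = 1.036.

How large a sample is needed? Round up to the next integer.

n = [z_α·√(p₀q₀) + z_β·√(p₁q₁)]² / (p₁ − p₀)²
  = [1.645·√(0.68·0.32) + 1.036·√(0.77·0.23)]² / (0.09)²
  = [1.645·0.4665 + 1.036·0.4208]² / 0.0081
  = [1.2033]² / 0.0081
  = 178.77
Round up → n = 179.

n = 179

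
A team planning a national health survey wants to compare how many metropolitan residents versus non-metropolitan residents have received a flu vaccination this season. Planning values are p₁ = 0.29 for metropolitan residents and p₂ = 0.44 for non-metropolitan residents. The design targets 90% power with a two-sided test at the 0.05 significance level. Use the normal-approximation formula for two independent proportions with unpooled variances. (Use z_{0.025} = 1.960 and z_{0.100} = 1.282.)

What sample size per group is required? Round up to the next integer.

n = (z_{α/2} + z_β)² · [p₁(1−p₁) + p₂(1−p₂)] / (p₁ − p₂)²
  = (1.960 + 1.282)² · (0.29·0.71 + 0.44·0.56) / (-0.15)²
  = (3.242)² · (0.2059 + 0.2464) / 0.0225
  = 10.5106 · 0.4523 / 0.0225
  = 211.29
Round up → n = 212 per group.

n = 212 per group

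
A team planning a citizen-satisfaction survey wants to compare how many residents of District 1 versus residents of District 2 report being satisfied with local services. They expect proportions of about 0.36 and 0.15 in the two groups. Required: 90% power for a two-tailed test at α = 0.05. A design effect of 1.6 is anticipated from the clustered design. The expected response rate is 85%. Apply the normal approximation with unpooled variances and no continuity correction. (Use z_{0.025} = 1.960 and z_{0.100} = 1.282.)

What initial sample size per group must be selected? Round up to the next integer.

n = (z_{α/2} + z_β)² · [p₁(1−p₁) + p₂(1−p₂)] / (p₁ − p₂)²
  = (1.960 + 1.282)² · (0.36·0.64 + 0.15·0.85) / (0.21)²
  = (3.242)² · (0.2304 + 0.1275) / 0.0441
  = 10.5106 · 0.3579 / 0.0441
  = 85.30
Design effect: 1.6 × 85.30 = 136.48.
Adjust for 85% response: 136.48 / 0.85 = 160.56.
Round up → n = 161 per group.

n = 161 per group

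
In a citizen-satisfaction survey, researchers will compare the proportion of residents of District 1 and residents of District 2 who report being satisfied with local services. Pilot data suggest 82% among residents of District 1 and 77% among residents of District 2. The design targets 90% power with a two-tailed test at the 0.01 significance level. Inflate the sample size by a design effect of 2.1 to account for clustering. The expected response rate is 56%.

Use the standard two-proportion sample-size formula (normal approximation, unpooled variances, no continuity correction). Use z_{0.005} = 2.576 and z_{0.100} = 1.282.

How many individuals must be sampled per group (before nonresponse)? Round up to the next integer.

n = (z_{α/2} + z_β)² · [p₁(1−p₁) + p₂(1−p₂)] / (p₁ − p₂)²
  = (2.576 + 1.282)² · (0.82·0.18 + 0.77·0.23) / (0.05)²
  = (3.858)² · (0.1476 + 0.1771) / 0.0025
  = 14.8842 · 0.3247 / 0.0025
  = 1933.16
Design effect: 2.1 × 1933.16 = 4059.63.
Adjust for 56% response: 4059.63 / 0.56 = 7249.33.
Round up → n = 7250 per group.

n = 7250 per group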